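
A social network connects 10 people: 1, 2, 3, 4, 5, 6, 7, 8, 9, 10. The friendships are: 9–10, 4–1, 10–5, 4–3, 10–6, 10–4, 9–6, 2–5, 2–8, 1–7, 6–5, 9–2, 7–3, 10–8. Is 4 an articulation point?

Deleting 4 raises the number of components from 1 to 2, so 4 is a cut vertex.

Yes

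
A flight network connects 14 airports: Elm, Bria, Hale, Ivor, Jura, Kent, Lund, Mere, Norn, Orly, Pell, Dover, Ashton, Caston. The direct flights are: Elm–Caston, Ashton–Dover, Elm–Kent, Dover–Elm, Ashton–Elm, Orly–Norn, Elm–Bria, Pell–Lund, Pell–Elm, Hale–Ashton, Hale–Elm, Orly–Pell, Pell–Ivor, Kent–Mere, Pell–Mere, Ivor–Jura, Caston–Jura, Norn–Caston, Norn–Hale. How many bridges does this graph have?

The edges on the cycle Orly-Norn-Hale-Ashton-Dover-Elm-Pell-Orly are not bridges since each lies on that cycle.
But removing Lund–Pell disconnects Lund from Pell; removing Elm–Bria disconnects Elm from Bria — these are bridges.
That makes 2 bridges.

2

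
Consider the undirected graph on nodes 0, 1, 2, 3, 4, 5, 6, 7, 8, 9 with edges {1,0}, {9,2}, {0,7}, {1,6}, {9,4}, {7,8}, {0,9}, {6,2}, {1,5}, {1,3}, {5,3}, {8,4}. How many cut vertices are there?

1

Removing 1 increases the component count from 1 to 2, so 1 is a cut vertex.
By contrast removing 7 leaves 1 component; it is not a cut vertex. No other vertex is a cut vertex either.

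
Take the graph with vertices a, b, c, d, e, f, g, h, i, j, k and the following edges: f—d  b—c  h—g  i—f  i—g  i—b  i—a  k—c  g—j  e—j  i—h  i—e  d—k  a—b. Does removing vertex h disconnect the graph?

No

Deleting h leaves 1 component (was 1) (its neighbors g, i remain connected to each other), so h is not a cut vertex.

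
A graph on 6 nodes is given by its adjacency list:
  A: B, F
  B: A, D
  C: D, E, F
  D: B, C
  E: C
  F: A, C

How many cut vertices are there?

1

Removing C increases the component count from 1 to 2, so C is a cut vertex.
By contrast removing B leaves 1 component; it is not a cut vertex. No other vertex is a cut vertex either.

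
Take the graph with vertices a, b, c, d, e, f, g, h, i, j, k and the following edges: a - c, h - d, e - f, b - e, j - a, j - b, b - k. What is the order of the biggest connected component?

7

i is isolated — a component by itself.
g is isolated — a component by itself.
Starting from d we can reach d, h. That is one component of size 2.
Starting from a we can reach a, b, c, e, f, j, k. That is one component of size 7.
The largest has 7 vertices.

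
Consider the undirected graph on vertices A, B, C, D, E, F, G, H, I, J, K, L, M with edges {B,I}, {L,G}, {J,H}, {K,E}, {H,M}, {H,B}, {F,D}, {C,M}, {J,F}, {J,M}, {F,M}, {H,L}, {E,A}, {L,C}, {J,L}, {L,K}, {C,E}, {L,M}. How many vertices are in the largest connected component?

Starting from A we can reach A, B, C, D, E, F, G, H, I, J, K, L, M. That is one component of size 13.
The largest has 13 vertices.

13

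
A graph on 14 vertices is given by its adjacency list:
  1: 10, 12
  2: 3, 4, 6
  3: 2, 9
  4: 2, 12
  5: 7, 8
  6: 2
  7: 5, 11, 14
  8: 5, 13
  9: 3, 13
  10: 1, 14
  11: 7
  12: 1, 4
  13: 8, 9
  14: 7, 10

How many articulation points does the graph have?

Removing 2 increases the component count from 1 to 2, so 2 is a cut vertex.
Removing 7 increases the component count from 1 to 2, so 7 is a cut vertex.
By contrast removing 11 leaves 1 component; it is not a cut vertex. No other vertex is a cut vertex either.

2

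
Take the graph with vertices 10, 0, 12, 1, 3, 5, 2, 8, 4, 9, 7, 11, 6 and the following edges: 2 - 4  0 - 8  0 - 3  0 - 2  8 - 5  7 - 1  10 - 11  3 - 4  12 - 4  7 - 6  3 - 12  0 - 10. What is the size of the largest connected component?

9

9 is isolated — a component by itself.
Starting from 1 we can reach 1, 6, 7. That is one component of size 3.
Starting from 0 we can reach 0, 2, 3, 4, 5, 8, 10, 11, 12. That is one component of size 9.
The largest has 9 vertices.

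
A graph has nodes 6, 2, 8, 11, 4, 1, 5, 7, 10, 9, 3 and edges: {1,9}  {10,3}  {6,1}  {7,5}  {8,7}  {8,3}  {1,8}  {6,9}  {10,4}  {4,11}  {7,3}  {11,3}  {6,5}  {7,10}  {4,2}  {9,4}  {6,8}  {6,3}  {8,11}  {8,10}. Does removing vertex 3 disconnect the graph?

Deleting 3 leaves 1 component (was 1) (its neighbors 6, 7, 8, 10, 11 remain connected to each other), so 3 is not a cut vertex.

No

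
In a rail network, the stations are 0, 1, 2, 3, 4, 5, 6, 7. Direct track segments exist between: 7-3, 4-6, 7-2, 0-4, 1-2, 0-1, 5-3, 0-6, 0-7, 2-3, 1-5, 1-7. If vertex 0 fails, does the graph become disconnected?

Yes

Deleting 0 raises the number of components from 1 to 2, so 0 is a cut vertex.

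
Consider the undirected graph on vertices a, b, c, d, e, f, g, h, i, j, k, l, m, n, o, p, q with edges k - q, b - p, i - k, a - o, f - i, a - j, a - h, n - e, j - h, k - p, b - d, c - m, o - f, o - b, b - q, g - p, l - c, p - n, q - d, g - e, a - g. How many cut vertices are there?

2

Removing a increases the component count from 2 to 3, so a is a cut vertex.
Removing c increases the component count from 2 to 3, so c is a cut vertex.
By contrast removing p leaves 2 components; it is not a cut vertex. No other vertex is a cut vertex either.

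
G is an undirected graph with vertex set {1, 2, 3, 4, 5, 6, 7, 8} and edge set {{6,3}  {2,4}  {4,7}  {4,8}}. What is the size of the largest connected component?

4

5 is isolated — a component by itself.
1 is isolated — a component by itself.
Starting from 3 we can reach 3, 6. That is one component of size 2.
Starting from 2 we can reach 2, 4, 7, 8. That is one component of size 4.
The largest has 4 vertices.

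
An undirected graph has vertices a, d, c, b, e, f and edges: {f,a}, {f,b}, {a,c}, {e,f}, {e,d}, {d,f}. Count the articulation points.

2

Removing a increases the component count from 1 to 2, so a is a cut vertex.
Removing f increases the component count from 1 to 3, so f is a cut vertex.
By contrast removing b leaves 1 component; it is not a cut vertex. No other vertex is a cut vertex either.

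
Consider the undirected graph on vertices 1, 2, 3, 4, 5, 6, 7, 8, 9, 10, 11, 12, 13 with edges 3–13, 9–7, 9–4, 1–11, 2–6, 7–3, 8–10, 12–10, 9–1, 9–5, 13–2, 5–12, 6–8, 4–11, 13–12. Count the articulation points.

Removing 9 increases the component count from 1 to 2, so 9 is a cut vertex.
By contrast removing 13 leaves 1 component; it is not a cut vertex. No other vertex is a cut vertex either.

1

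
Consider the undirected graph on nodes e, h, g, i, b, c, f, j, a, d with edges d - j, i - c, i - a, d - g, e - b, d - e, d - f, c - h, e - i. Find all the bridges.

removing f - d disconnects f from d; removing a - i disconnects a from i; removing b - e disconnects b from e; removing e - i disconnects e from i — these are bridges.
In total 9 edges are bridges.

a-i, b-e, c-h, c-i, d-e, d-f, d-g, d-j, e-i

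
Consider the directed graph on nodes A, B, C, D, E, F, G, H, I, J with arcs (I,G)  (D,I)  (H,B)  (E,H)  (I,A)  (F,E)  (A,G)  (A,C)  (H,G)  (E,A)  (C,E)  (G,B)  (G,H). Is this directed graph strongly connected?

No

There is no directed path from C to D, so the graph is not strongly connected.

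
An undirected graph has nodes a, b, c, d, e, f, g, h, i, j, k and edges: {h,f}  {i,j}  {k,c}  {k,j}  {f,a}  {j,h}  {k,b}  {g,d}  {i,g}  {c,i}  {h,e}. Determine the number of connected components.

Starting from a we can reach a, b, c, d, e, f, g, h, i, j, k. That is one component of size 11.
Total: 1 component.

1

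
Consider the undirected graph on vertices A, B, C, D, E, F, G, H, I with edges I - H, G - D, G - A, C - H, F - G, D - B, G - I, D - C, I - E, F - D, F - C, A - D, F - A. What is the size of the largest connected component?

9

Starting from A we can reach A, B, C, D, E, F, G, H, I. That is one component of size 9.
The largest has 9 vertices.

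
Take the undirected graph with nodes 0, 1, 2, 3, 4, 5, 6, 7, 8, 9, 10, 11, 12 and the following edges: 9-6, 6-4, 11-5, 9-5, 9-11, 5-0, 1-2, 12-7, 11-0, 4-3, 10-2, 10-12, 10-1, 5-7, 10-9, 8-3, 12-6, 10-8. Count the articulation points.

1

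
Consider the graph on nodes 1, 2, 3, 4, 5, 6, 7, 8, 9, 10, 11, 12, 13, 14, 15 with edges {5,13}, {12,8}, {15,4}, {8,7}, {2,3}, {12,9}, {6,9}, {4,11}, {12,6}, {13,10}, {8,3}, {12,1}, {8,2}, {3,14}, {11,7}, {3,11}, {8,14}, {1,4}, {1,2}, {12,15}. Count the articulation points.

Removing 12 increases the component count from 2 to 3, so 12 is a cut vertex.
Removing 13 increases the component count from 2 to 3, so 13 is a cut vertex.
By contrast removing 10 leaves 2 components; it is not a cut vertex. No other vertex is a cut vertex either.

2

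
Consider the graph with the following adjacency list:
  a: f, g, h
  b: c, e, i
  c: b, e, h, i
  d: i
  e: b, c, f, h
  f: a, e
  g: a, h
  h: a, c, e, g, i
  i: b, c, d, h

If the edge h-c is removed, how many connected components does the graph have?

h and c are still connected via h-e-c, so the component count stays at 1.

1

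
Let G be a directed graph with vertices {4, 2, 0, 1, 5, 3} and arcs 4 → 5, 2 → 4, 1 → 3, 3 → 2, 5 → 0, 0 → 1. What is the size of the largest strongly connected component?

6

{0, 1, 2, 3, 4, 5} are all mutually reachable — one SCC of size 6.
The largest has 6 vertices.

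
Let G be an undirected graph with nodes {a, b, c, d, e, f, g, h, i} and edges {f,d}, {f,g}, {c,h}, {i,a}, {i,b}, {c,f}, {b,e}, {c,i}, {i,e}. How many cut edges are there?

6

The edges on the cycle i-b-e-i are not bridges since each lies on that cycle.
But removing g-f disconnects g from f; removing c-f disconnects c from f; removing a-i disconnects a from i; removing d-f disconnects d from f — these are bridges.
In total 6 edges are bridges.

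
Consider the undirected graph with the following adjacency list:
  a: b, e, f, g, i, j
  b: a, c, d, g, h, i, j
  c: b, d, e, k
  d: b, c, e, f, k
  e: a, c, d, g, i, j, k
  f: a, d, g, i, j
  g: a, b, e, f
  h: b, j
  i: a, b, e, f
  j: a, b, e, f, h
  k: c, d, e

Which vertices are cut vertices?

none

Removing e, for instance, still leaves 1 component. No single vertex removal increases the component count — the graph has no articulation points.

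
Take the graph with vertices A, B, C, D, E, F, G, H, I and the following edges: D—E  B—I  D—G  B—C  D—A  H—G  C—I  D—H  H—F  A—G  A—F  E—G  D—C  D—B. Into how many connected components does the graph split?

Starting from A we can reach A, B, C, D, E, F, G, H, I. That is one component of size 9.
Total: 1 component.

1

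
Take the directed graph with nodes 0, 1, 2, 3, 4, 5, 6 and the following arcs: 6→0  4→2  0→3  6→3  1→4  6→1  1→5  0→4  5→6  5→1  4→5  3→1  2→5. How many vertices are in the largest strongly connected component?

{0, 1, 2, 3, 4, 5, 6} are all mutually reachable — one SCC of size 7.
The largest has 7 vertices.

7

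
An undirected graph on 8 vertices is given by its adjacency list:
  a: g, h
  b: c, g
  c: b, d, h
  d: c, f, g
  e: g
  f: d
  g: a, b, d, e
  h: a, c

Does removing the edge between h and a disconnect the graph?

No

After removing h-a, the path h-c-d-g-a still connects them, so the edge is not a bridge.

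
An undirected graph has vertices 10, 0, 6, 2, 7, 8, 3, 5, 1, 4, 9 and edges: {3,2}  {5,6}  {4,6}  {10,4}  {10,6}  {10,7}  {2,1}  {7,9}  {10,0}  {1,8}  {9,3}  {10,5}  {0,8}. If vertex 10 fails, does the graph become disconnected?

Deleting 10 raises the number of components from 1 to 2, so 10 is a cut vertex.

Yes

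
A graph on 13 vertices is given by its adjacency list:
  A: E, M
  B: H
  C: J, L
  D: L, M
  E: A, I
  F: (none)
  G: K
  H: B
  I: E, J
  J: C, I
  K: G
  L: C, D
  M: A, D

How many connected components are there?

4

F is isolated — a component by itself.
Starting from B we can reach B, H. That is one component of size 2.
Starting from G we can reach G, K. That is one component of size 2.
Starting from A we can reach A, C, D, E, I, J, L, M. That is one component of size 8.
Total: 4 components.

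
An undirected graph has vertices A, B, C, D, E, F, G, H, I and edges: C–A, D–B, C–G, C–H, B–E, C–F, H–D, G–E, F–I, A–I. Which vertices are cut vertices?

C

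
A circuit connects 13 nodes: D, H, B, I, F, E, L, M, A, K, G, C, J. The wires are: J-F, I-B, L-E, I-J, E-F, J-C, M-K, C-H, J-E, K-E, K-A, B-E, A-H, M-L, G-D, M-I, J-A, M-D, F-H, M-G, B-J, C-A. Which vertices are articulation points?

Removing M increases the component count from 1 to 2, so M is a cut vertex.
By contrast removing E leaves 1 component; it is not a cut vertex. No other vertex is a cut vertex either.

M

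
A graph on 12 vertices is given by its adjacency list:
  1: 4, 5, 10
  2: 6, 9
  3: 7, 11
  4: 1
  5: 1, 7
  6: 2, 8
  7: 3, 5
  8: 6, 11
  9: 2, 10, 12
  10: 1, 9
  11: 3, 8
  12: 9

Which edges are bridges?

1-4, 12-9

The edges on the cycle 7-5-1-10-9-2-6-8-11-3-7 are not bridges since each lies on that cycle.
But removing 12-9 disconnects 12 from 9; removing 1-4 disconnects 1 from 4 — these are bridges.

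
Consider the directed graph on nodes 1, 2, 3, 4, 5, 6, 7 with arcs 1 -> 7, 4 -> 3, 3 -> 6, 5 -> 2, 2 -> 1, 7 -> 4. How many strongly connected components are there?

7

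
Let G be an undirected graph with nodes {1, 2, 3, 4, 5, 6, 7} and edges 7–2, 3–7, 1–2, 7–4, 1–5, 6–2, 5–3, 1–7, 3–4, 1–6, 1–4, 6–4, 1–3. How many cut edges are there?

0

The edges on the cycle 1-5-3-7-2-1 are not bridges since each lies on that cycle.
Every edge lies on some cycle, so there are no bridges.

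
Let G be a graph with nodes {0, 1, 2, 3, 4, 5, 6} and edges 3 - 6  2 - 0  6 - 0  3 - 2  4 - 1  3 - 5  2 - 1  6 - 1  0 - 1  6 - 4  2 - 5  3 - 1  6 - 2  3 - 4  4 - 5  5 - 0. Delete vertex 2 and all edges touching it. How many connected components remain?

1

With 2 gone, the remaining components are: {0, 1, 3, 4, 5, 6}.
That is 1 component.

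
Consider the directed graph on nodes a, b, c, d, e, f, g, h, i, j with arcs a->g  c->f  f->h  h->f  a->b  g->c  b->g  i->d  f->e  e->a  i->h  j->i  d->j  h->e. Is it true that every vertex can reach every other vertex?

No

There is no directed path from c to i, so the graph is not strongly connected.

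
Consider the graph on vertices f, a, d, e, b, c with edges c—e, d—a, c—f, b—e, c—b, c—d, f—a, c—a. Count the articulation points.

1

Removing c increases the component count from 1 to 2, so c is a cut vertex.
By contrast removing e leaves 1 component; it is not a cut vertex. No other vertex is a cut vertex either.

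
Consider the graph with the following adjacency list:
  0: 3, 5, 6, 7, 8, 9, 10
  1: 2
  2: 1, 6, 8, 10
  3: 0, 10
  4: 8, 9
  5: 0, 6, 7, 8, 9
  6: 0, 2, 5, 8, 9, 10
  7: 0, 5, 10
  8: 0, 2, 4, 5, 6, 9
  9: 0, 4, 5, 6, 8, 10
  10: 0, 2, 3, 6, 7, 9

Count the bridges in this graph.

The edges on the cycle 10-9-4-8-2-10 are not bridges since each lies on that cycle.
But removing 2-1 disconnects 2 from 1 — this is a bridge.

1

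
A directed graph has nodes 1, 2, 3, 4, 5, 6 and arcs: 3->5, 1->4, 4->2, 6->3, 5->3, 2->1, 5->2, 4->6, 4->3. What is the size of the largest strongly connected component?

{1, 2, 3, 4, 5, 6} are all mutually reachable — one SCC of size 6.
The largest has 6 vertices.

6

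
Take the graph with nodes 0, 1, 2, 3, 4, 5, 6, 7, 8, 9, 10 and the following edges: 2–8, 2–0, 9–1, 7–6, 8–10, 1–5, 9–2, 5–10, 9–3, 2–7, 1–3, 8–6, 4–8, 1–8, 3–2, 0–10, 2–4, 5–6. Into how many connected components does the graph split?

Starting from 0 we can reach 0, 1, 2, 3, 4, 5, 6, 7, 8, 9, 10. That is one component of size 11.
Total: 1 component.

1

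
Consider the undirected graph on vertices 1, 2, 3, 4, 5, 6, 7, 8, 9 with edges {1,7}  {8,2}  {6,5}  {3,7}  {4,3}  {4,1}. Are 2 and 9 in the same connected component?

No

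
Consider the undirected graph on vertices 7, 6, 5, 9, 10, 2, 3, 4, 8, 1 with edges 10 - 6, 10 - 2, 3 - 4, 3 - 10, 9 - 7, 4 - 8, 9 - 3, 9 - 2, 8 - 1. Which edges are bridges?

1-8, 10-6, 3-4, 4-8, 7-9

The edges on the cycle 9-3-10-2-9 are not bridges since each lies on that cycle.
But removing 3 - 4 disconnects 3 from 4; removing 9 - 7 disconnects 9 from 7; removing 4 - 8 disconnects 4 from 8; removing 1 - 8 disconnects 1 from 8 — these are bridges.
In total 5 edges are bridges.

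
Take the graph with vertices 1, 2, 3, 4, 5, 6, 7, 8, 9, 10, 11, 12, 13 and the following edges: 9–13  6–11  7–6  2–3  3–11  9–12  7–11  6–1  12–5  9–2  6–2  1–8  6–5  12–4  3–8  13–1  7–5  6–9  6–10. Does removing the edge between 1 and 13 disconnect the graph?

After removing 1–13, the path 1-6-9-13 still connects them, so the edge is not a bridge.

No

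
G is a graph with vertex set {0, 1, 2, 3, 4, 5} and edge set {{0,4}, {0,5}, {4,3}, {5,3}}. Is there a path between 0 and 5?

Yes

From 0 we can reach 0, 3, 4, 5, which includes 5.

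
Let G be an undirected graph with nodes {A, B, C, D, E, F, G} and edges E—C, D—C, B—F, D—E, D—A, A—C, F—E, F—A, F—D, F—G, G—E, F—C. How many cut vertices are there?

1

Removing F increases the component count from 1 to 2, so F is a cut vertex.
By contrast removing D leaves 1 component; it is not a cut vertex. No other vertex is a cut vertex either.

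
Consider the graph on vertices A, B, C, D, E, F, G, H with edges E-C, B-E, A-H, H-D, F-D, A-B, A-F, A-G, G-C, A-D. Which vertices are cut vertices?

Removing A increases the component count from 1 to 2, so A is a cut vertex.
By contrast removing C leaves 1 component; it is not a cut vertex. No other vertex is a cut vertex either.

A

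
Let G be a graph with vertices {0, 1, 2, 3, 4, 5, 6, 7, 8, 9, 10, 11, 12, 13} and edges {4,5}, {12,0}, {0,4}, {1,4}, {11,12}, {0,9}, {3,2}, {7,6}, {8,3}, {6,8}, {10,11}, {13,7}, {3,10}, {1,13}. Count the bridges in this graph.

The edges on the cycle 1-13-7-6-8-3-10-11-12-0-4-1 are not bridges since each lies on that cycle.
But removing 0—9 disconnects 0 from 9; removing 4—5 disconnects 4 from 5; removing 2—3 disconnects 2 from 3 — these are bridges.
That makes 3 bridges.

3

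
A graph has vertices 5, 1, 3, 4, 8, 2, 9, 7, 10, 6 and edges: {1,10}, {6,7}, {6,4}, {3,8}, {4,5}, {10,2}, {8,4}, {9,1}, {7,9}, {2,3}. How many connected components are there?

Starting from 1 we can reach 1, 2, 3, 4, 5, 6, 7, 8, 9, 10. That is one component of size 10.
Total: 1 component.

1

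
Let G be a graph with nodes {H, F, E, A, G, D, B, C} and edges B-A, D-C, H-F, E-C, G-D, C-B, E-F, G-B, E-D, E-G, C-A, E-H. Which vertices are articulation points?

Removing E increases the component count from 1 to 2, so E is a cut vertex.
By contrast removing F leaves 1 component; it is not a cut vertex. No other vertex is a cut vertex either.

E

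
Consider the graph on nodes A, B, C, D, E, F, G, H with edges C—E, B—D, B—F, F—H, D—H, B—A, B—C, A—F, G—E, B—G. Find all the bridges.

The edges on the cycle B-A-F-B are not bridges since each lies on that cycle.
Every edge lies on some cycle, so there are no bridges.

none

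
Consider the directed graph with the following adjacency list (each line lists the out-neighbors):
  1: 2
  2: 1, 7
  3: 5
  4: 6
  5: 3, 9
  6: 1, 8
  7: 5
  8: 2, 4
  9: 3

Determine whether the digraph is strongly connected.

No

There is no directed path from 7 to 1, so the graph is not strongly connected.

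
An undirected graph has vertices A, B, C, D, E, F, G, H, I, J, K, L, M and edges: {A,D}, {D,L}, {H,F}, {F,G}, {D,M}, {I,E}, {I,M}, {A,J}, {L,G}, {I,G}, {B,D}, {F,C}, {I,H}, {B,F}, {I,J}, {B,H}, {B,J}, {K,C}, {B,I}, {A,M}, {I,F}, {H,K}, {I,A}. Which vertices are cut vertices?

I

Removing I increases the component count from 1 to 2, so I is a cut vertex.
By contrast removing E leaves 1 component; it is not a cut vertex. No other vertex is a cut vertex either.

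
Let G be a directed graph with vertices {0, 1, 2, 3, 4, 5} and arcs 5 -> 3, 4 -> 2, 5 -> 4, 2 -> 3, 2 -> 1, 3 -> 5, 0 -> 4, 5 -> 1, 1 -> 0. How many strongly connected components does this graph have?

{0, 1, 2, 3, 4, 5} are all mutually reachable — one SCC of size 6.
That gives 1 strongly connected component.

1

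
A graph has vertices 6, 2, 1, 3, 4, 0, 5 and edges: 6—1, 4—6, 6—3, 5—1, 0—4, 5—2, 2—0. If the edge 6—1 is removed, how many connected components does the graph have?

6 and 1 are still connected via 6-4-0-2-5-1, so the component count stays at 1.

1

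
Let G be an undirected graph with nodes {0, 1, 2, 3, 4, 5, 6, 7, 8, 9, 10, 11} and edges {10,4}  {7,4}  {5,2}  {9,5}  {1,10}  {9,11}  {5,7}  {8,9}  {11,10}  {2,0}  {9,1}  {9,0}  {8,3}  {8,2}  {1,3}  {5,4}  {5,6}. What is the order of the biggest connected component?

12

Starting from 0 we can reach 0, 1, 2, 3, 4, 5, 6, 7, 8, 9, 10, 11. That is one component of size 12.
The largest has 12 vertices.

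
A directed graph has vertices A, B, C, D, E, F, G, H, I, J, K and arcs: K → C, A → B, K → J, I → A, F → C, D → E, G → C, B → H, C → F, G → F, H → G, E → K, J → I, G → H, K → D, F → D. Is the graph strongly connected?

From G we can reach every vertex (A, B, C, D, E, F, G, H, I, J, K), and every vertex can reach G (A, B, C, D, E, F, G, H, I, J, K). So the whole graph is one strongly connected component.

Yes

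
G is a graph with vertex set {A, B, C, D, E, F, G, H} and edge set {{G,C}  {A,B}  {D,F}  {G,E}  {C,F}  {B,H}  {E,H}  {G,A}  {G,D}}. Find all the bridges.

none

The edges on the cycle G-C-F-D-G are not bridges since each lies on that cycle.
Every edge lies on some cycle, so there are no bridges.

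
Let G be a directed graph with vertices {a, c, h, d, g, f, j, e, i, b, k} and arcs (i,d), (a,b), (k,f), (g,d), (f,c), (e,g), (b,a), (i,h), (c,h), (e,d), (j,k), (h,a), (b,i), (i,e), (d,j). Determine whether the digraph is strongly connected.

Yes

From b we can reach every vertex (a, b, c, d, e, f, g, h, i, j, k), and every vertex can reach b (a, b, c, d, e, f, g, h, i, j, k). So the whole graph is one strongly connected component.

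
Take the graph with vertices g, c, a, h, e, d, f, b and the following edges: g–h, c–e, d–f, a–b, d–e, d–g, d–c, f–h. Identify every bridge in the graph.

a-b

The edges on the cycle d-c-e-d are not bridges since each lies on that cycle.
But removing a–b disconnects a from b — this is a bridge.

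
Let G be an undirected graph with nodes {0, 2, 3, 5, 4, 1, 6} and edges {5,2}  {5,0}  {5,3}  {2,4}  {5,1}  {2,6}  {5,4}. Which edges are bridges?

The edges on the cycle 5-2-4-5 are not bridges since each lies on that cycle.
But removing 3–5 disconnects 3 from 5; removing 1–5 disconnects 1 from 5; removing 0–5 disconnects 0 from 5; removing 2–6 disconnects 2 from 6 — these are bridges.

0-5, 1-5, 2-6, 3-5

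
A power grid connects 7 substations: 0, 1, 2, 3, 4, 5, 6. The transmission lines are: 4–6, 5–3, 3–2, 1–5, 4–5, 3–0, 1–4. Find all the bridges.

0-3, 2-3, 3-5, 4-6

The edges on the cycle 1-4-5-1 are not bridges since each lies on that cycle.
But removing 4–6 disconnects 4 from 6; removing 5–3 disconnects 5 from 3; removing 3–2 disconnects 3 from 2; removing 3–0 disconnects 3 from 0 — these are bridges.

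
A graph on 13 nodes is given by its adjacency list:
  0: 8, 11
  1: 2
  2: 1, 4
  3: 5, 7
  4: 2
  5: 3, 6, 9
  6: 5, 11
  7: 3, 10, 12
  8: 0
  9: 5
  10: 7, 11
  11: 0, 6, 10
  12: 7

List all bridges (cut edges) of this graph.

The edges on the cycle 7-3-5-6-11-10-7 are not bridges since each lies on that cycle.
But removing 7-12 disconnects 7 from 12; removing 2-1 disconnects 2 from 1; removing 0-8 disconnects 0 from 8; removing 4-2 disconnects 4 from 2 — these are bridges.
In total 6 edges are bridges.

0-11, 0-8, 1-2, 12-7, 2-4, 5-9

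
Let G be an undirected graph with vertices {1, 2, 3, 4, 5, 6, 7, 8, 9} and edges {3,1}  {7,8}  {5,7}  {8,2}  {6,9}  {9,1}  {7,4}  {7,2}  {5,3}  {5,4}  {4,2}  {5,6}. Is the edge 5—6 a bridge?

No

After removing 5—6, the path 5-3-1-9-6 still connects them, so the edge is not a bridge.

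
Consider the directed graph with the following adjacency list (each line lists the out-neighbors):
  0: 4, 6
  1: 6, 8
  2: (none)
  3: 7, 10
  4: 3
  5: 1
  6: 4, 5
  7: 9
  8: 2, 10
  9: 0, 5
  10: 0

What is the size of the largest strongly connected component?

10

{0, 1, 3, 4, 5, 6, 7, 8, 9, 10} are all mutually reachable — one SCC of size 10.
{2} is an SCC by itself.
The largest has 10 vertices.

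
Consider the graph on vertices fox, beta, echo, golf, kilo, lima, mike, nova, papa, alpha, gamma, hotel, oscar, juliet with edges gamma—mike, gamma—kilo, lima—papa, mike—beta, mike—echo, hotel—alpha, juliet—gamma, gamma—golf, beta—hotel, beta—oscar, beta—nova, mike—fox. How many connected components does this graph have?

Starting from lima we can reach lima, papa. That is one component of size 2.
Starting from fox we can reach fox, beta, echo, golf, kilo, mike, nova, alpha, gamma, hotel, oscar, juliet. That is one component of size 12.
Total: 2 components.

2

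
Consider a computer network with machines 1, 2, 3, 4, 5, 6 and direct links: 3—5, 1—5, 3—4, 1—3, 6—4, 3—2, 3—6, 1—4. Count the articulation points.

Removing 3 increases the component count from 1 to 2, so 3 is a cut vertex.
By contrast removing 5 leaves 1 component; it is not a cut vertex. No other vertex is a cut vertex either.

1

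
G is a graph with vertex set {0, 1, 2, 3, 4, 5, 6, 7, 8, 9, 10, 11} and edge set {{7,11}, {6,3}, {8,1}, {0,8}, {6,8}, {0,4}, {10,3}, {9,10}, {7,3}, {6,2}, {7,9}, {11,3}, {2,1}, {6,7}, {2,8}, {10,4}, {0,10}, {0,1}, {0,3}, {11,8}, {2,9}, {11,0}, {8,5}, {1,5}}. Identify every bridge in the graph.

none

The edges on the cycle 6-7-11-0-4-10-9-2-6 are not bridges since each lies on that cycle.
Every edge lies on some cycle, so there are no bridges.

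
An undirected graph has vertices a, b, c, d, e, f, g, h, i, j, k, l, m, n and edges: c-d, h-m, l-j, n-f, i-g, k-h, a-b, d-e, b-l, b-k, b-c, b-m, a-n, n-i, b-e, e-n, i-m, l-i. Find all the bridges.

f-n, g-i, j-l

The edges on the cycle b-l-i-m-h-k-b are not bridges since each lies on that cycle.
But removing f-n disconnects f from n; removing l-j disconnects l from j; removing g-i disconnects g from i — these are bridges.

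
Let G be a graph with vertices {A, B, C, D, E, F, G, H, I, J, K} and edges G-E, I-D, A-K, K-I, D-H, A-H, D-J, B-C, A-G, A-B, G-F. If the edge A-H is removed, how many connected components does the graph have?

A and H are still connected via A-K-I-D-H, so the component count stays at 1.

1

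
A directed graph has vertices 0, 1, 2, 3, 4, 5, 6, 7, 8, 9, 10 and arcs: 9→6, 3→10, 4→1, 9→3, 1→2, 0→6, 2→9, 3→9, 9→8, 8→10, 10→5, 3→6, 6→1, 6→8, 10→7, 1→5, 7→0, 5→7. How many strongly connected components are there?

{0, 1, 2, 3, 5, 6, 7, 8, 9, 10} are all mutually reachable — one SCC of size 10.
{4} is an SCC by itself.
That gives 2 strongly connected components.

2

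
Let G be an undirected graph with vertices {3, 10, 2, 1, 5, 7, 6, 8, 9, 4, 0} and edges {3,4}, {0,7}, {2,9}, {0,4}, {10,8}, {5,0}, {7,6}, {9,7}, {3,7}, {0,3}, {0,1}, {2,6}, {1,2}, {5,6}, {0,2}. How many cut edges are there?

The edges on the cycle 0-1-2-0 are not bridges since each lies on that cycle.
But removing 10–8 disconnects 10 from 8 — this is a bridge.

1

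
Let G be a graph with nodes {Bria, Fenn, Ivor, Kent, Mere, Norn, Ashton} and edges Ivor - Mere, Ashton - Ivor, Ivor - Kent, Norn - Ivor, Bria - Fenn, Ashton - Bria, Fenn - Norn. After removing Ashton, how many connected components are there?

1

With Ashton gone, the remaining components are: {Bria, Fenn, Ivor, Kent, Mere, Norn}.
That is 1 component.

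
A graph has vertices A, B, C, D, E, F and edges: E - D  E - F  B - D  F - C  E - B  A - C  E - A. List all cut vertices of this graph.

Removing E increases the component count from 1 to 2, so E is a cut vertex.
By contrast removing A leaves 1 component; it is not a cut vertex. No other vertex is a cut vertex either.

E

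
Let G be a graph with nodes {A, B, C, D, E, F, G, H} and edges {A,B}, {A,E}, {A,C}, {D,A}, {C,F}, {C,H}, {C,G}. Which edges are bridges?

A-B, A-C, A-D, A-E, C-F, C-G, C-H

removing E - A disconnects E from A; removing A - B disconnects A from B; removing H - C disconnects H from C; removing A - D disconnects A from D — these are bridges.
In total 7 edges are bridges.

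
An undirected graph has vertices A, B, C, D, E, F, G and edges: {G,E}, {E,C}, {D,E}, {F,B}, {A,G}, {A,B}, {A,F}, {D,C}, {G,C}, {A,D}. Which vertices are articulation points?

Removing A increases the component count from 1 to 2, so A is a cut vertex.
By contrast removing E leaves 1 component; it is not a cut vertex. No other vertex is a cut vertex either.

A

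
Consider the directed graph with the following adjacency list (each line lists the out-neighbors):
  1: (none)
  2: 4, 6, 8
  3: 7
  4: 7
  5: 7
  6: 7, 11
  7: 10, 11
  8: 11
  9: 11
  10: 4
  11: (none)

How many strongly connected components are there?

{4, 7, 10} are all mutually reachable — one SCC of size 3.
{2} is an SCC by itself.
{6} is an SCC by itself.
{9} is an SCC by itself.
{3} is an SCC by itself.
(and 4 more singleton SCCs)
That gives 9 strongly connected components.

9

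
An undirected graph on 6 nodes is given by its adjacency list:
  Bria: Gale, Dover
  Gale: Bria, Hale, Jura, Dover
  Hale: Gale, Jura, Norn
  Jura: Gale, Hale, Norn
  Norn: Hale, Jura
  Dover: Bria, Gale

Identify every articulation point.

Gale

Removing Gale increases the component count from 1 to 2, so Gale is a cut vertex.
By contrast removing Bria leaves 1 component; it is not a cut vertex. No other vertex is a cut vertex either.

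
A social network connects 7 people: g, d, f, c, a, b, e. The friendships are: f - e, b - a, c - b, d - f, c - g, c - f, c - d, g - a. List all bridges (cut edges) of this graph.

The edges on the cycle c-b-a-g-c are not bridges since each lies on that cycle.
But removing f - e disconnects f from e — this is a bridge.

e-f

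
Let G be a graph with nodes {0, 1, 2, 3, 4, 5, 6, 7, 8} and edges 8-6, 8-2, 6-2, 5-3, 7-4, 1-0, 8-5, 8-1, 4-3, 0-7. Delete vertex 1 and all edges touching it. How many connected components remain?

1

With 1 gone, the remaining components are: {0, 2, 3, 4, 5, 6, 7, 8}.
That is 1 component.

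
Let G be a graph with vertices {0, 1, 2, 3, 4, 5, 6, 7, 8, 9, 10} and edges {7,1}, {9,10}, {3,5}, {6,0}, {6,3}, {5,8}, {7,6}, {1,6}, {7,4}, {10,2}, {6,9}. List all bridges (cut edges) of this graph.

0-6, 10-2, 10-9, 3-5, 3-6, 4-7, 5-8, 6-9

The edges on the cycle 7-1-6-7 are not bridges since each lies on that cycle.
But removing 3–5 disconnects 3 from 5; removing 0–6 disconnects 0 from 6; removing 5–8 disconnects 5 from 8; removing 6–3 disconnects 6 from 3 — these are bridges.
In total 8 edges are bridges.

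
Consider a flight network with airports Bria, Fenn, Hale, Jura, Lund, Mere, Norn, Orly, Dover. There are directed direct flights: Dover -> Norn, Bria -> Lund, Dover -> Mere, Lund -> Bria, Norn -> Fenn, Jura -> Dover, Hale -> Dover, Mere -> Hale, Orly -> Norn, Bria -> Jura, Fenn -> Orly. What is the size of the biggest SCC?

3

{Hale, Mere, Dover} are all mutually reachable — one SCC of size 3.
{Fenn, Norn, Orly} are all mutually reachable — one SCC of size 3.
{Bria, Lund} are all mutually reachable — one SCC of size 2.
{Jura} is an SCC by itself.
The largest has 3 vertices.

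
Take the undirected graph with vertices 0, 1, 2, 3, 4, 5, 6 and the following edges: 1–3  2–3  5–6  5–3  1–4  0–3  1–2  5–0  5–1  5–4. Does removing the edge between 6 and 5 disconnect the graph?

Yes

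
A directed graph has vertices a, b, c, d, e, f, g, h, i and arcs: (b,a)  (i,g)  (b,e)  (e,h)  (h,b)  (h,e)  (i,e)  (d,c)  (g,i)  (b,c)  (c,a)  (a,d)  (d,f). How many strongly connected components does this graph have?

4

{b, e, h} are all mutually reachable — one SCC of size 3.
{a, c, d} are all mutually reachable — one SCC of size 3.
{g, i} are all mutually reachable — one SCC of size 2.
{f} is an SCC by itself.
That gives 4 strongly connected components.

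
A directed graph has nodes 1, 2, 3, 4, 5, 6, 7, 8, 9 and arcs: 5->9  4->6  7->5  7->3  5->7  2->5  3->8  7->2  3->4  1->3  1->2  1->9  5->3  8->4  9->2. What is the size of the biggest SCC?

4

{2, 5, 7, 9} are all mutually reachable — one SCC of size 4.
{4} is an SCC by itself.
{3} is an SCC by itself.
{6} is an SCC by itself.
{8} is an SCC by itself.
(and 1 more singleton SCC)
The largest has 4 vertices.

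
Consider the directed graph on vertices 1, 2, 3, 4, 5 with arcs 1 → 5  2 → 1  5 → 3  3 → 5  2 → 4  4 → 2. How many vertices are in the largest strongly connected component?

2

{2, 4} are all mutually reachable — one SCC of size 2.
{3, 5} are all mutually reachable — one SCC of size 2.
{1} is an SCC by itself.
The largest has 2 vertices.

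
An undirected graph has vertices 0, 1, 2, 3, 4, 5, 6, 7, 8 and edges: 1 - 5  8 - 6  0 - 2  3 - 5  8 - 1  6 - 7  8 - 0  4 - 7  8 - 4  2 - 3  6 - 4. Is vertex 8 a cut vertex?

Deleting 8 raises the number of components from 1 to 2, so 8 is a cut vertex.

Yes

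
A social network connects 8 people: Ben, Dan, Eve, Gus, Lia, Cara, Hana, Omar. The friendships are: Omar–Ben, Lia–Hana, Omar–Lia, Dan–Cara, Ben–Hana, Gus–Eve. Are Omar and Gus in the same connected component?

The component containing Omar is {Ben, Lia, Hana, Omar}, and Gus is not in it.

No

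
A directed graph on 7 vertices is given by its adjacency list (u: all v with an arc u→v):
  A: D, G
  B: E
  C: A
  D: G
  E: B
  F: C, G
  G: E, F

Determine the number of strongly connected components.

2

{A, C, D, F, G} are all mutually reachable — one SCC of size 5.
{B, E} are all mutually reachable — one SCC of size 2.
That gives 2 strongly connected components.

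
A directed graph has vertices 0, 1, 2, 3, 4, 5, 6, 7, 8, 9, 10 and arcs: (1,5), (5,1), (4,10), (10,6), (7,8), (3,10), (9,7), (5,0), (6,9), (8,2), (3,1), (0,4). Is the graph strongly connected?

No

There is no directed path from 0 to 3, so the graph is not strongly connected.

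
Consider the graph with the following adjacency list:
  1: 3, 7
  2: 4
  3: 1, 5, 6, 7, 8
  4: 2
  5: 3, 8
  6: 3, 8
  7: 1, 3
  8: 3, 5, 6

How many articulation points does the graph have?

Removing 3 increases the component count from 2 to 3, so 3 is a cut vertex.
By contrast removing 8 leaves 2 components; it is not a cut vertex. No other vertex is a cut vertex either.

1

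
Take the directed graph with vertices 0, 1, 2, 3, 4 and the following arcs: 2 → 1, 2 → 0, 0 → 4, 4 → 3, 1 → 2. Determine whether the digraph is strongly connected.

There is no directed path from 0 to 1, so the graph is not strongly connected.

No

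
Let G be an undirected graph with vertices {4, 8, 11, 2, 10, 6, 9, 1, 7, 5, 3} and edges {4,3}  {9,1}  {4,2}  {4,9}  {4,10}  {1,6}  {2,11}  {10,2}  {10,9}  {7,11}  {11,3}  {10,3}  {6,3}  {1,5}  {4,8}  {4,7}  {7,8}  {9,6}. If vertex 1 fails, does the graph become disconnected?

Yes

Deleting 1 raises the number of components from 1 to 2, so 1 is a cut vertex.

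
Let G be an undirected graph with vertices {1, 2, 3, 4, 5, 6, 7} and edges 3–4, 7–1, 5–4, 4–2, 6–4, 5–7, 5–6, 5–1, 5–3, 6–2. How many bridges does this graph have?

0

The edges on the cycle 5-7-1-5 are not bridges since each lies on that cycle.
Every edge lies on some cycle, so there are no bridges.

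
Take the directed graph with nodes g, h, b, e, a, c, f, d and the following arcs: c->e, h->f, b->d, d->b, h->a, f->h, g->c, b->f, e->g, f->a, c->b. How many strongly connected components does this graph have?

4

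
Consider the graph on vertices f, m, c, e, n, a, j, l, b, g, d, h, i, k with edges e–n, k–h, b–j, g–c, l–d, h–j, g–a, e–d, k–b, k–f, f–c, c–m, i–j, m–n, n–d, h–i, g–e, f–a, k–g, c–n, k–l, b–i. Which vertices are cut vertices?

Removing k increases the component count from 1 to 2, so k is a cut vertex.
By contrast removing n leaves 1 component; it is not a cut vertex. No other vertex is a cut vertex either.

k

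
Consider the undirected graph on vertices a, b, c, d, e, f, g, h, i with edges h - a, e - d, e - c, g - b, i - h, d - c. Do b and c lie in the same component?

No

The component containing b is {b, g}, and c is not in it.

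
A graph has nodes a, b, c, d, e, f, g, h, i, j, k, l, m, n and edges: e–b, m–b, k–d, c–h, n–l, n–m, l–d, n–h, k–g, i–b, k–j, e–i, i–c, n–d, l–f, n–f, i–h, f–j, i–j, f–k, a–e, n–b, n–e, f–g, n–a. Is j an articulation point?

No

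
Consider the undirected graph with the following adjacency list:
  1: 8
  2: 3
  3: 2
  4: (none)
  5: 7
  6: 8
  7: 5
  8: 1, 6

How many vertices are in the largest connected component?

3

4 is isolated — a component by itself.
Starting from 2 we can reach 2, 3. That is one component of size 2.
Starting from 5 we can reach 5, 7. That is one component of size 2.
Starting from 1 we can reach 1, 6, 8. That is one component of size 3.
The largest has 3 vertices.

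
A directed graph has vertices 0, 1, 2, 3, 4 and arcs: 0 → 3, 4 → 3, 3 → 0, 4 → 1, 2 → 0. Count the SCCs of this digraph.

{0, 3} are all mutually reachable — one SCC of size 2.
{2} is an SCC by itself.
{4} is an SCC by itself.
{1} is an SCC by itself.
That gives 4 strongly connected components.

4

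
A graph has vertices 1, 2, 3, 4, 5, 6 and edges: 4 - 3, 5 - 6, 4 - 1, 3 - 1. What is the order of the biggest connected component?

2 is isolated — a component by itself.
Starting from 5 we can reach 5, 6. That is one component of size 2.
Starting from 1 we can reach 1, 3, 4. That is one component of size 3.
The largest has 3 vertices.

3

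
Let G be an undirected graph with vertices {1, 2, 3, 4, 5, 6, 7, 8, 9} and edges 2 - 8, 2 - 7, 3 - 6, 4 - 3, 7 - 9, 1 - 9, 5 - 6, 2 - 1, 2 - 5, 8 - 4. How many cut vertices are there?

Removing 2 increases the component count from 1 to 2, so 2 is a cut vertex.
By contrast removing 8 leaves 1 component; it is not a cut vertex. No other vertex is a cut vertex either.

1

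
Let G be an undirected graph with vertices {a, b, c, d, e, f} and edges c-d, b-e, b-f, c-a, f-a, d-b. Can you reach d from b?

From b we can reach a, b, c, d, e, f, which includes d.

Yes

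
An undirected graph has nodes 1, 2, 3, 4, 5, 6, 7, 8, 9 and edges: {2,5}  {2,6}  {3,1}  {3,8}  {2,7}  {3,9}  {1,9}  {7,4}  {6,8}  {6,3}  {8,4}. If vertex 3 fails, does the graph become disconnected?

Deleting 3 raises the number of components from 1 to 2, so 3 is a cut vertex.

Yes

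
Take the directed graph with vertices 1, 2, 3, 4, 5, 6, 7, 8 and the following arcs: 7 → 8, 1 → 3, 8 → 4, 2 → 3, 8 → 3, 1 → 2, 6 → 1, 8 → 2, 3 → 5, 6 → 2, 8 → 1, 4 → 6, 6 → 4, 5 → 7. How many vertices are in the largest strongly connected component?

{1, 2, 3, 4, 5, 6, 7, 8} are all mutually reachable — one SCC of size 8.
The largest has 8 vertices.

8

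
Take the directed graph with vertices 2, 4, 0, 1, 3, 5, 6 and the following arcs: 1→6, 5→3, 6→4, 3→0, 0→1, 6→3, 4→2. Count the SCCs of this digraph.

{0, 1, 3, 6} are all mutually reachable — one SCC of size 4.
{2} is an SCC by itself.
{5} is an SCC by itself.
{4} is an SCC by itself.
That gives 4 strongly connected components.

4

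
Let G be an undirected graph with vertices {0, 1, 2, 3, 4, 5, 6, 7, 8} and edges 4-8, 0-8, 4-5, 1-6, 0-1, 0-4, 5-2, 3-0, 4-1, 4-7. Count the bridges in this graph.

5

The edges on the cycle 0-4-1-0 are not bridges since each lies on that cycle.
But removing 0-3 disconnects 0 from 3; removing 5-2 disconnects 5 from 2; removing 1-6 disconnects 1 from 6; removing 7-4 disconnects 7 from 4 — these are bridges.
In total 5 edges are bridges.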